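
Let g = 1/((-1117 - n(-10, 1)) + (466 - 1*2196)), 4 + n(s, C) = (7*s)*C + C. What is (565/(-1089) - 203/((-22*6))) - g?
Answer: 6159071/6041772 ≈ 1.0194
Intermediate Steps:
n(s, C) = -4 + C + 7*C*s (n(s, C) = -4 + ((7*s)*C + C) = -4 + (7*C*s + C) = -4 + (C + 7*C*s) = -4 + C + 7*C*s)
g = -1/2774 (g = 1/((-1117 - (-4 + 1 + 7*1*(-10))) + (466 - 1*2196)) = 1/((-1117 - (-4 + 1 - 70)) + (466 - 2196)) = 1/((-1117 - 1*(-73)) - 1730) = 1/((-1117 + 73) - 1730) = 1/(-1044 - 1730) = 1/(-2774) = -1/2774 ≈ -0.00036049)
(565/(-1089) - 203/((-22*6))) - g = (565/(-1089) - 203/((-22*6))) - 1*(-1/2774) = (565*(-1/1089) - 203/(-132)) + 1/2774 = (-565/1089 - 203*(-1/132)) + 1/2774 = (-565/1089 + 203/132) + 1/2774 = 4439/4356 + 1/2774 = 6159071/6041772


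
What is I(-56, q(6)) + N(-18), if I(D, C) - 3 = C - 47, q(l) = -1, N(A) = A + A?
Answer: -81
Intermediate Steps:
N(A) = 2*A
I(D, C) = -44 + C (I(D, C) = 3 + (C - 47) = 3 + (-47 + C) = -44 + C)
I(-56, q(6)) + N(-18) = (-44 - 1) + 2*(-18) = -45 - 36 = -81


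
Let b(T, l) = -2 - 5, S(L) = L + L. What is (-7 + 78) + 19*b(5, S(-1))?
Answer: -62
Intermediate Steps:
S(L) = 2*L
b(T, l) = -7
(-7 + 78) + 19*b(5, S(-1)) = (-7 + 78) + 19*(-7) = 71 - 133 = -62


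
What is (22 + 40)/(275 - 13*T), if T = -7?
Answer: 31/183 ≈ 0.16940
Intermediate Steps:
(22 + 40)/(275 - 13*T) = (22 + 40)/(275 - 13*(-7)) = 62/(275 + 91) = 62/366 = 62*(1/366) = 31/183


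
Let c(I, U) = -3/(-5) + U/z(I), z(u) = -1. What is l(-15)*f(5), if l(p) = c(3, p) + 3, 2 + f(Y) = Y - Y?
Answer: -186/5 ≈ -37.200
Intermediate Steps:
f(Y) = -2 (f(Y) = -2 + (Y - Y) = -2 + 0 = -2)
c(I, U) = 3/5 - U (c(I, U) = -3/(-5) + U/(-1) = -3*(-1/5) + U*(-1) = 3/5 - U)
l(p) = 18/5 - p (l(p) = (3/5 - p) + 3 = 18/5 - p)
l(-15)*f(5) = (18/5 - 1*(-15))*(-2) = (18/5 + 15)*(-2) = (93/5)*(-2) = -186/5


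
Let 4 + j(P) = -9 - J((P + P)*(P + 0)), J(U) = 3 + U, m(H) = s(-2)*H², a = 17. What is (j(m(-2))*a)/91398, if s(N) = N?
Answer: -408/15233 ≈ -0.026784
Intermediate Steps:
m(H) = -2*H²
j(P) = -16 - 2*P² (j(P) = -4 + (-9 - (3 + (P + P)*(P + 0))) = -4 + (-9 - (3 + (2*P)*P)) = -4 + (-9 - (3 + 2*P²)) = -4 + (-9 + (-3 - 2*P²)) = -4 + (-12 - 2*P²) = -16 - 2*P²)
(j(m(-2))*a)/91398 = ((-16 - 2*(-2*(-2)²)²)*17)/91398 = ((-16 - 2*(-2*4)²)*17)*(1/91398) = ((-16 - 2*(-8)²)*17)*(1/91398) = ((-16 - 2*64)*17)*(1/91398) = ((-16 - 128)*17)*(1/91398) = -144*17*(1/91398) = -2448*1/91398 = -408/15233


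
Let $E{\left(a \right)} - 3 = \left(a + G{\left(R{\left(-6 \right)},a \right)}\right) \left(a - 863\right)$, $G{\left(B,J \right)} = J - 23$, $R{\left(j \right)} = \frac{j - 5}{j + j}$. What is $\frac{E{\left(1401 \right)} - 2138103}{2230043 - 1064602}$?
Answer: $- \frac{33842}{61339} \approx -0.55172$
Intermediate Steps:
$R{\left(j \right)} = \frac{-5 + j}{2 j}$
$G{\left(B,J \right)} = -23 + J$
$E{\left(a \right)} = 3 + \left(-863 + a\right) \left(-23 + 2 a\right)$ ($E{\left(a \right)} = 3 + \left(a + \left(-23 + a\right)\right) \left(a - 863\right) = 3 + \left(-23 + 2 a\right) \left(-863 + a\right) = 3 + \left(-863 + a\right) \left(-23 + 2 a\right)$)
$\frac{E{\left(1401 \right)} - 2138103}{2230043 - 1064602} = \frac{\left(19852 - 2450349 + 2 \cdot 1401^{2}\right) - 2138103}{2230043 - 1064602} = \frac{\left(19852 - 2450349 + 2 \cdot 1962801\right) - 2138103}{1165441} = \left(\left(19852 - 2450349 + 3925602\right) - 2138103\right) \frac{1}{1165441} = \left(1495105 - 2138103\right) \frac{1}{1165441} = \left(-642998\right) \frac{1}{1165441} = - \frac{33842}{61339}$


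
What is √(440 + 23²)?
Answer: √969 ≈ 31.129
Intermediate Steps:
√(440 + 23²) = √(440 + 529) = √969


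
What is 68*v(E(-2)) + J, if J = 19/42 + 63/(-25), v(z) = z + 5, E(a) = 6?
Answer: 783229/1050 ≈ 745.93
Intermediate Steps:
v(z) = 5 + z
J = -2171/1050 (J = 19*(1/42) + 63*(-1/25) = 19/42 - 63/25 = -2171/1050 ≈ -2.0676)
68*v(E(-2)) + J = 68*(5 + 6) - 2171/1050 = 68*11 - 2171/1050 = 748 - 2171/1050 = 783229/1050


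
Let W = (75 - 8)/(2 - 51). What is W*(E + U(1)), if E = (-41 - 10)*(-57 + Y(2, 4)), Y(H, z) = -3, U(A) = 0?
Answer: -205020/49 ≈ -4184.1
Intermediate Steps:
W = -67/49 (W = 67/(-49) = 67*(-1/49) = -67/49 ≈ -1.3673)
E = 3060 (E = (-41 - 10)*(-57 - 3) = -51*(-60) = 3060)
W*(E + U(1)) = -67*(3060 + 0)/49 = -67/49*3060 = -205020/49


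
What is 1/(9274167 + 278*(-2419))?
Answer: 1/8601685 ≈ 1.1626e-7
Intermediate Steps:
1/(9274167 + 278*(-2419)) = 1/(9274167 - 672482) = 1/8601685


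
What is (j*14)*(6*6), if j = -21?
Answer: -10584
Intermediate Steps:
(j*14)*(6*6) = (-21*14)*(6*6) = -294*36 = -10584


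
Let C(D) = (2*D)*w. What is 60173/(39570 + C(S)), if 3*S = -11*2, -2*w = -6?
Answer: 60173/39526 ≈ 1.5224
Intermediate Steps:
w = 3 (w = -½*(-6) = 3)
S = -22/3 (S = (-11*2)/3 = (⅓)*(-22) = -22/3 ≈ -7.3333)
C(D) = 6*D (C(D) = (2*D)*3 = 6*D)
60173/(39570 + C(S)) = 60173/(39570 + 6*(-22/3)) = 60173/(39570 - 44) = 60173/39526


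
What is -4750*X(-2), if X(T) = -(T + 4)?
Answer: 9500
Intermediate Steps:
X(T) = -4 - T (X(T) = -(4 + T) = -4 - T)
-4750*X(-2) = -4750*(-4 - 1*(-2)) = -4750*(-4 + 2) = -4750*(-2) = 9500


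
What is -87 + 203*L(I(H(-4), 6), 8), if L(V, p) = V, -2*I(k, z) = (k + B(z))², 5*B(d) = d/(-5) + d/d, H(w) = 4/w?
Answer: -122989/625 ≈ -196.78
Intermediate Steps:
B(d) = ⅕ - d/25 (B(d) = (d/(-5) + d/d)/5 = (d*(-⅕) + 1)/5 = (-d/5 + 1)/5 = (1 - d/5)/5 = ⅕ - d/25)
I(k, z) = -(⅕ + k - z/25)²/2 (I(k, z) = -(k + (⅕ - z/25))²/2 = -(⅕ + k - z/25)²/2)
-87 + 203*L(I(H(-4), 6), 8) = -87 + 203*(-(5 - 1*6 + 25*(4/(-4)))²/1250) = -87 + 203*(-(5 - 6 + 25*(4*(-¼)))²/1250) = -87 + 203*(-(5 - 6 + 25*(-1))²/1250) = -87 + 203*(-(5 - 6 - 25)²/1250) = -87 + 203*(-1/1250*(-26)²) = -87 + 203*(-1/1250*676) = -87 + 203*(-338/625) = -87 - 68614/625 = -122989/625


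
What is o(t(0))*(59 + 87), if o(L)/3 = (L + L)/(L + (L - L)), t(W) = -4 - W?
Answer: 876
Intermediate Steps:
o(L) = 6 (o(L) = 3*((L + L)/(L + (L - L))) = 3*((2*L)/(L + 0)) = 3*((2*L)/L) = 3*2 = 6)
o(t(0))*(59 + 87) = 6*(59 + 87) = 6*146 = 876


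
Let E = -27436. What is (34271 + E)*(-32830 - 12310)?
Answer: -308531900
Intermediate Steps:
(34271 + E)*(-32830 - 12310) = (34271 - 27436)*(-32830 - 12310) = 6835*(-45140) = -308531900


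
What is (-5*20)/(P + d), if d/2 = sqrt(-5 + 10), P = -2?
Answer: -25/2 - 25*sqrt(5)/2 ≈ -40.451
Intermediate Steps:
d = 2*sqrt(5) (d = 2*sqrt(-5 + 10) = 2*sqrt(5) ≈ 4.4721)
(-5*20)/(P + d) = (-5*20)/(-2 + 2*sqrt(5)) = -100/(-2 + 2*sqrt(5))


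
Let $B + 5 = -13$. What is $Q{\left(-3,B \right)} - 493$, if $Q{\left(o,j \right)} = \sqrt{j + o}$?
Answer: $-493 + i \sqrt{21} \approx -493.0 + 4.5826 i$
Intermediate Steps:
$B = -18$ ($B = -5 - 13 = -18$)
$Q{\left(-3,B \right)} - 493 = \sqrt{-18 - 3} - 493 = \sqrt{-21} - 493 = i \sqrt{21} - 493 = -493 + i \sqrt{21}$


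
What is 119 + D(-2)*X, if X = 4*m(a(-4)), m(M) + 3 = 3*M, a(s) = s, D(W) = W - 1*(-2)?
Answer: 119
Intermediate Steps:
D(W) = 2 + W (D(W) = W + 2 = 2 + W)
m(M) = -3 + 3*M
X = -60 (X = 4*(-3 + 3*(-4)) = 4*(-3 - 12) = 4*(-15) = -60)
119 + D(-2)*X = 119 + (2 - 2)*(-60) = 119 + 0*(-60) = 119 + 0 = 119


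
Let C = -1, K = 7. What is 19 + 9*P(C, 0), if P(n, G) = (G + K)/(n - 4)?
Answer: 32/5 ≈ 6.4000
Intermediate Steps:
P(n, G) = (7 + G)/(-4 + n) (P(n, G) = (G + 7)/(n - 4) = (7 + G)/(-4 + n))
19 + 9*P(C, 0) = 19 + 9*((7 + 0)/(-4 - 1)) = 19 + 9*(7/(-5)) = 19 + 9*(-⅕*7) = 19 + 9*(-7/5) = 19 - 63/5 = 32/5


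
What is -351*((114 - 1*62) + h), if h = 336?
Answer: -136188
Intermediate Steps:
-351*((114 - 1*62) + h) = -351*((114 - 1*62) + 336) = -351*((114 - 62) + 336) = -351*(52 + 336) = -351*388 = -136188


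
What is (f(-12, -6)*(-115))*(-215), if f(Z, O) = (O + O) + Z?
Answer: -593400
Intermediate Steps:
f(Z, O) = Z + 2*O (f(Z, O) = 2*O + Z = Z + 2*O)
(f(-12, -6)*(-115))*(-215) = ((-12 + 2*(-6))*(-115))*(-215) = ((-12 - 12)*(-115))*(-215) = -24*(-115)*(-215) = 2760*(-215) = -593400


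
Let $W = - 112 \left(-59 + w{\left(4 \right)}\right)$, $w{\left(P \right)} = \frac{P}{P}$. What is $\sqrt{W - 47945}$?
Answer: $i \sqrt{41449} \approx 203.59 i$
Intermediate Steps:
$w{\left(P \right)} = 1$
$W = 6496$ ($W = - 112 \left(-59 + 1\right) = \left(-112\right) \left(-58\right) = 6496$)
$\sqrt{W - 47945} = \sqrt{6496 - 47945} = \sqrt{-41449} = i \sqrt{41449}$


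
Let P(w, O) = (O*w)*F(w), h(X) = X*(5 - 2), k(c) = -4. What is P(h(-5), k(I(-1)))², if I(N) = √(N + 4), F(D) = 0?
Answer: 0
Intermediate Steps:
I(N) = √(4 + N)
h(X) = 3*X (h(X) = X*3 = 3*X)
P(w, O) = 0 (P(w, O) = (O*w)*0 = 0)
P(h(-5), k(I(-1)))² = 0² = 0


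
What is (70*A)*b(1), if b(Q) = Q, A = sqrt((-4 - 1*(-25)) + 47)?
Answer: 140*sqrt(17) ≈ 577.23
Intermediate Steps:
A = 2*sqrt(17) (A = sqrt((-4 + 25) + 47) = sqrt(21 + 47) = sqrt(68) = 2*sqrt(17) ≈ 8.2462)
(70*A)*b(1) = (70*(2*sqrt(17)))*1 = (140*sqrt(17))*1 = 140*sqrt(17)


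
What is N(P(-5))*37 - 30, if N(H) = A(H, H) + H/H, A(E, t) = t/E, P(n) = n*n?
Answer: 44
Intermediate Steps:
P(n) = n**2
N(H) = 2 (N(H) = H/H + H/H = 1 + 1 = 2)
N(P(-5))*37 - 30 = 2*37 - 30 = 74 - 30 = 44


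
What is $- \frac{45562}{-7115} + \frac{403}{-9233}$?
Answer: $\frac{417806601}{65692795} \approx 6.36$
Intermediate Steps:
$- \frac{45562}{-7115} + \frac{403}{-9233} = \left(-45562\right) \left(- \frac{1}{7115}\right) + 403 \left(- \frac{1}{9233}\right) = \frac{45562}{7115} - \frac{403}{9233} = \frac{417806601}{65692795}$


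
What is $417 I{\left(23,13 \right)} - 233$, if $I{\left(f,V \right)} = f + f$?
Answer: $18949$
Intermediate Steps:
$I{\left(f,V \right)} = 2 f$
$417 I{\left(23,13 \right)} - 233 = 417 \cdot 2 \cdot 23 - 233 = 417 \cdot 46 - 233 = 19182 - 233 = 18949$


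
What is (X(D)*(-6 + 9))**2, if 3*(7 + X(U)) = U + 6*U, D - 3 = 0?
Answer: 0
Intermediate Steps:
D = 3 (D = 3 + 0 = 3)
X(U) = -7 + 7*U/3 (X(U) = -7 + (U + 6*U)/3 = -7 + (7*U)/3 = -7 + 7*U/3)
(X(D)*(-6 + 9))**2 = ((-7 + (7/3)*3)*(-6 + 9))**2 = ((-7 + 7)*3)**2 = (0*3)**2 = 0**2 = 0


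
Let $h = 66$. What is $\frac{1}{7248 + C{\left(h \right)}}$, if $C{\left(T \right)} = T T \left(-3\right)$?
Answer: $- \frac{1}{5820} \approx -0.00017182$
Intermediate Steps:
$C{\left(T \right)} = - 3 T^{2}$ ($C{\left(T \right)} = T \left(- 3 T\right) = - 3 T^{2}$)
$\frac{1}{7248 + C{\left(h \right)}} = \frac{1}{7248 - 3 \cdot 66^{2}} = \frac{1}{7248 - 13068} = \frac{1}{-5820} = - \frac{1}{5820}$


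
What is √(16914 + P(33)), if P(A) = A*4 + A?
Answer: √17079 ≈ 130.69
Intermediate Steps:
P(A) = 5*A (P(A) = 4*A + A = 5*A)
√(16914 + P(33)) = √(16914 + 5*33) = √(16914 + 165) = √17079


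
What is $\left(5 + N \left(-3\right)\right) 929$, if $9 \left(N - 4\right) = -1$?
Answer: $- \frac{18580}{3} \approx -6193.3$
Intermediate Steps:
$N = \frac{35}{9}$ ($N = 4 + \frac{1}{9} \left(-1\right) = 4 - \frac{1}{9} = \frac{35}{9} \approx 3.8889$)
$\left(5 + N \left(-3\right)\right) 929 = \left(5 + \frac{35}{9} \left(-3\right)\right) 929 = \left(5 - \frac{35}{3}\right) 929 = \left(- \frac{20}{3}\right) 929 = - \frac{18580}{3}$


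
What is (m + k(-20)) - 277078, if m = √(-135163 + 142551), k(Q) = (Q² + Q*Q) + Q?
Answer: -276298 + 2*√1847 ≈ -2.7621e+5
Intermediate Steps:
k(Q) = Q + 2*Q² (k(Q) = (Q² + Q²) + Q = 2*Q² + Q = Q + 2*Q²)
m = 2*√1847 (m = √7388 = 2*√1847 ≈ 85.953)
(m + k(-20)) - 277078 = (2*√1847 - 20*(1 + 2*(-20))) - 277078 = (2*√1847 - 20*(1 - 40)) - 277078 = (2*√1847 - 20*(-39)) - 277078 = (2*√1847 + 780) - 277078 = (780 + 2*√1847) - 277078 = -276298 + 2*√1847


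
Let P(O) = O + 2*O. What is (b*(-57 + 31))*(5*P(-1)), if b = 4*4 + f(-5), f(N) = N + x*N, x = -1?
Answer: 6240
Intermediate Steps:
P(O) = 3*O
f(N) = 0 (f(N) = N - N = 0)
b = 16 (b = 4*4 + 0 = 16 + 0 = 16)
(b*(-57 + 31))*(5*P(-1)) = (16*(-57 + 31))*(5*(3*(-1))) = (16*(-26))*(5*(-3)) = -416*(-15) = 6240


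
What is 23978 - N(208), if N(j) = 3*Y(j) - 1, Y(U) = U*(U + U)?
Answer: -235605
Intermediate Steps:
Y(U) = 2*U² (Y(U) = U*(2*U) = 2*U²)
N(j) = -1 + 6*j² (N(j) = 3*(2*j²) - 1 = 6*j² - 1 = -1 + 6*j²)
23978 - N(208) = 23978 - (-1 + 6*208²) = 23978 - (-1 + 6*43264) = 23978 - (-1 + 259584) = 23978 - 1*259583 = 23978 - 259583 = -235605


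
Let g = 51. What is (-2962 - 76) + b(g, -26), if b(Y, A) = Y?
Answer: -2987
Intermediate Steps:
(-2962 - 76) + b(g, -26) = (-2962 - 76) + 51 = -3038 + 51 = -2987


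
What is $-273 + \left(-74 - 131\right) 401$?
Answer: $-82478$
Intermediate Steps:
$-273 + \left(-74 - 131\right) 401 = -273 - 82205 = -82478$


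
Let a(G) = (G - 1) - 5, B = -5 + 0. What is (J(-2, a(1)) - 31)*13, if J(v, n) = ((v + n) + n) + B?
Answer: -624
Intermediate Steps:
B = -5
a(G) = -6 + G (a(G) = (-1 + G) - 5 = -6 + G)
J(v, n) = -5 + v + 2*n (J(v, n) = ((v + n) + n) - 5 = ((n + v) + n) - 5 = (v + 2*n) - 5 = -5 + v + 2*n)
(J(-2, a(1)) - 31)*13 = ((-5 - 2 + 2*(-6 + 1)) - 31)*13 = ((-5 - 2 + 2*(-5)) - 31)*13 = ((-5 - 2 - 10) - 31)*13 = (-17 - 31)*13 = -48*13 = -624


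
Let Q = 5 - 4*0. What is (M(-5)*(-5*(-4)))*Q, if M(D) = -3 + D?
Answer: -800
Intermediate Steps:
Q = 5 (Q = 5 + 0 = 5)
(M(-5)*(-5*(-4)))*Q = ((-3 - 5)*(-5*(-4)))*5 = -8*20*5 = -160*5 = -800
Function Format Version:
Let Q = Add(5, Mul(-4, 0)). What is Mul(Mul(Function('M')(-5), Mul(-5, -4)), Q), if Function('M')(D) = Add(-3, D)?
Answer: -800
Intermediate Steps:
Q = 5 (Q = Add(5, 0) = 5)
Mul(Mul(Function('M')(-5), Mul(-5, -4)), Q) = Mul(Mul(Add(-3, -5), Mul(-5, -4)), 5) = Mul(Mul(-8, 20), 5) = Mul(-160, 5) = -800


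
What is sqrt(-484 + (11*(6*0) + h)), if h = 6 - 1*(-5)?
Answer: I*sqrt(473) ≈ 21.749*I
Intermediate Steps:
h = 11 (h = 6 + 5 = 11)
sqrt(-484 + (11*(6*0) + h)) = sqrt(-484 + (11*(6*0) + 11)) = sqrt(-484 + (11*0 + 11)) = sqrt(-484 + (0 + 11)) = sqrt(-484 + 11) = sqrt(-473) = I*sqrt(473)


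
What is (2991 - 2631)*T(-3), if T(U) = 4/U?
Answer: -480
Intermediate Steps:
(2991 - 2631)*T(-3) = (2991 - 2631)*(4/(-3)) = 360*(4*(-⅓)) = 360*(-4/3) = -480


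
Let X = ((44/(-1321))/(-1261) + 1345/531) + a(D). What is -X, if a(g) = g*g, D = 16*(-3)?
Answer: -2040196952953/884529711 ≈ -2306.5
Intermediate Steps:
D = -48
a(g) = g²
X = 2040196952953/884529711 (X = ((44/(-1321))/(-1261) + 1345/531) + (-48)² = ((44*(-1/1321))*(-1/1261) + 1345*(1/531)) + 2304 = (-44/1321*(-1/1261) + 1345/531) + 2304 = (44/1665781 + 1345/531) + 2304 = 2240498809/884529711 + 2304 = 2040196952953/884529711 ≈ 2306.5)
-X = -1*2040196952953/884529711 = -2040196952953/884529711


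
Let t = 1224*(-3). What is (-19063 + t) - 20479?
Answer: -43214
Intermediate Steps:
t = -3672
(-19063 + t) - 20479 = (-19063 - 3672) - 20479 = -22735 - 20479 = -43214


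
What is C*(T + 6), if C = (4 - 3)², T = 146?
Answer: 152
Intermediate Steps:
C = 1 (C = 1² = 1)
C*(T + 6) = 1*(146 + 6) = 1*152 = 152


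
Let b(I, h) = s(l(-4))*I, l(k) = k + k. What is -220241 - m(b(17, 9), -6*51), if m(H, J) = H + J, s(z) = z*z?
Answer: -221023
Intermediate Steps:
l(k) = 2*k
s(z) = z²
b(I, h) = 64*I (b(I, h) = (2*(-4))²*I = (-8)²*I = 64*I)
-220241 - m(b(17, 9), -6*51) = -220241 - (64*17 - 6*51) = -220241 - (1088 - 306) = -220241 - 1*782 = -220241 - 782 = -221023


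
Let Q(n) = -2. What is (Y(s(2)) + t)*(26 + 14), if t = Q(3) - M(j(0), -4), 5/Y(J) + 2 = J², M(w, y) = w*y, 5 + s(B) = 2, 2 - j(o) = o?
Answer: 1880/7 ≈ 268.57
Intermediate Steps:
j(o) = 2 - o
s(B) = -3 (s(B) = -5 + 2 = -3)
Y(J) = 5/(-2 + J²)
t = 6 (t = -2 - (2 - 1*0)*(-4) = -2 - (2 + 0)*(-4) = -2 - 2*(-4) = -2 - 1*(-8) = -2 + 8 = 6)
(Y(s(2)) + t)*(26 + 14) = (5/(-2 + (-3)²) + 6)*(26 + 14) = (5/(-2 + 9) + 6)*40 = (5/7 + 6)*40 = (47/7)*40 = 1880/7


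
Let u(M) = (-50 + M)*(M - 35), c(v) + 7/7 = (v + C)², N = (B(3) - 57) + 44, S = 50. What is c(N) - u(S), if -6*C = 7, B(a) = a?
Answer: 4453/36 ≈ 123.69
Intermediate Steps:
C = -7/6 (C = -⅙*7 = -7/6 ≈ -1.1667)
N = -10 (N = (3 - 57) + 44 = -54 + 44 = -10)
c(v) = -1 + (-7/6 + v)² (c(v) = -1 + (v - 7/6)² = -1 + (-7/6 + v)²)
u(M) = (-50 + M)*(-35 + M)
c(N) - u(S) = (-1 + (-7 + 6*(-10))²/36) - (1750 + 50² - 85*50) = (-1 + (-7 - 60)²/36) - (1750 + 2500 - 4250) = (-1 + (1/36)*(-67)²) - 1*0 = (-1 + (1/36)*4489) + 0 = (-1 + 4489/36) + 0 = 4453/36 + 0 = 4453/36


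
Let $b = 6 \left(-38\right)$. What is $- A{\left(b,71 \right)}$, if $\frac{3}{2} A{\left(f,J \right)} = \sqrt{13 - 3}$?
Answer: $- \frac{2 \sqrt{10}}{3} \approx -2.1082$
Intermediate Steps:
$b = -228$
$A{\left(f,J \right)} = \frac{2 \sqrt{10}}{3}$ ($A{\left(f,J \right)} = \frac{2 \sqrt{13 - 3}}{3} = \frac{2 \sqrt{10}}{3}$)
$- A{\left(b,71 \right)} = - \frac{2 \sqrt{10}}{3}$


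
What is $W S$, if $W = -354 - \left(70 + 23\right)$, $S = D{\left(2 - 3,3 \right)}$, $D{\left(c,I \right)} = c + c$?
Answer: $894$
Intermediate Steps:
$D{\left(c,I \right)} = 2 c$
$S = -2$ ($S = 2 \left(2 - 3\right) = 2 \left(-1\right) = -2$)
$W = -447$ ($W = -354 - 93 = -447$)
$W S = \left(-447\right) \left(-2\right) = 894$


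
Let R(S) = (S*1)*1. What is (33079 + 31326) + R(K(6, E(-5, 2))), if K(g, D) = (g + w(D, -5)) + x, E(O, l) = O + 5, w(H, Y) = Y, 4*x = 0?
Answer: 64406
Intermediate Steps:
x = 0 (x = (1/4)*0 = 0)
E(O, l) = 5 + O
K(g, D) = -5 + g (K(g, D) = (g - 5) + 0 = (-5 + g) + 0 = -5 + g)
R(S) = S (R(S) = S*1 = S)
(33079 + 31326) + R(K(6, E(-5, 2))) = (33079 + 31326) + (-5 + 6) = 64405 + 1 = 64406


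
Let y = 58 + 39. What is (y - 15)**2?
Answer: 6724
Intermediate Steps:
y = 97
(y - 15)**2 = (97 - 15)**2 = 82**2 = 6724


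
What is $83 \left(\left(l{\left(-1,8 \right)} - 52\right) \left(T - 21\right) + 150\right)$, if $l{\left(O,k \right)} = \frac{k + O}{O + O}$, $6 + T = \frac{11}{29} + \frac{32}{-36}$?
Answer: $\frac{12108040}{87} \approx 1.3917 \cdot 10^{5}$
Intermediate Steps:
$T = - \frac{1699}{261}$ ($T = -6 + \left(\frac{11}{29} + \frac{32}{-36}\right) = -6 + \left(11 \cdot \frac{1}{29} + 32 \left(- \frac{1}{36}\right)\right) = -6 + \left(\frac{11}{29} - \frac{8}{9}\right) = -6 - \frac{133}{261} = - \frac{1699}{261} \approx -6.5096$)
$l{\left(O,k \right)} = \frac{O + k}{2 O}$
$83 \left(\left(l{\left(-1,8 \right)} - 52\right) \left(T - 21\right) + 150\right) = 83 \left(\left(\frac{-1 + 8}{2 \left(-1\right)} - 52\right) \left(- \frac{1699}{261} - 21\right) + 150\right) = 83 \left(\left(\frac{1}{2} \left(-1\right) 7 - 52\right) \left(- \frac{7180}{261}\right) + 150\right) = 83 \left(\left(- \frac{7}{2} - 52\right) \left(- \frac{7180}{261}\right) + 150\right) = 83 \left(\left(- \frac{111}{2}\right) \left(- \frac{7180}{261}\right) + 150\right) = 83 \left(\frac{132830}{87} + 150\right) = 83 \cdot \frac{145880}{87} = \frac{12108040}{87}$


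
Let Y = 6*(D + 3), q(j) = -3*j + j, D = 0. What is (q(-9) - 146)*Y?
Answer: -2304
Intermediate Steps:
q(j) = -2*j
Y = 18 (Y = 6*(0 + 3) = 6*3 = 18)
(q(-9) - 146)*Y = (-2*(-9) - 146)*18 = (18 - 146)*18 = -128*18 = -2304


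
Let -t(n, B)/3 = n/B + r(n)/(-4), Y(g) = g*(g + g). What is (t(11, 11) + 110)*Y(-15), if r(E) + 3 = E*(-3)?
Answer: 36000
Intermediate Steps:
r(E) = -3 - 3*E (r(E) = -3 + E*(-3) = -3 - 3*E)
Y(g) = 2*g² (Y(g) = g*(2*g) = 2*g²)
t(n, B) = -9/4 - 9*n/4 - 3*n/B (t(n, B) = -3*(n/B + (-3 - 3*n)/(-4)) = -3*(n/B + (-3 - 3*n)*(-¼)) = -3*(n/B + (¾ + 3*n/4)) = -3*(¾ + 3*n/4 + n/B) = -9/4 - 9*n/4 - 3*n/B)
(t(11, 11) + 110)*Y(-15) = ((¾)*(-4*11 + 3*11*(-1 - 1*11))/11 + 110)*(2*(-15)²) = ((¾)*(1/11)*(-44 + 3*11*(-1 - 11)) + 110)*(2*225) = ((¾)*(1/11)*(-44 + 3*11*(-12)) + 110)*450 = ((¾)*(1/11)*(-44 - 396) + 110)*450 = ((¾)*(1/11)*(-440) + 110)*450 = (-30 + 110)*450 = 80*450 = 36000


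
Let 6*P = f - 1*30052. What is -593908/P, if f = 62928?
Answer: -890862/8219 ≈ -108.39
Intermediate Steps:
P = 16438/3 (P = (62928 - 1*30052)/6 = (62928 - 30052)/6 = (1/6)*32876 = 16438/3 ≈ 5479.3)
-593908/P = -593908/16438/3 = -593908*3/16438 = -890862/8219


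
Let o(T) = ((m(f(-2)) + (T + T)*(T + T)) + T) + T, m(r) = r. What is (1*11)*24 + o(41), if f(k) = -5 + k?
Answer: 7063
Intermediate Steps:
o(T) = -7 + 2*T + 4*T**2 (o(T) = (((-5 - 2) + (T + T)*(T + T)) + T) + T = ((-7 + (2*T)*(2*T)) + T) + T = ((-7 + 4*T**2) + T) + T = (-7 + T + 4*T**2) + T = -7 + 2*T + 4*T**2)
(1*11)*24 + o(41) = (1*11)*24 + (-7 + 2*41 + 4*41**2) = 11*24 + (-7 + 82 + 4*1681) = 264 + (-7 + 82 + 6724) = 264 + 6799 = 7063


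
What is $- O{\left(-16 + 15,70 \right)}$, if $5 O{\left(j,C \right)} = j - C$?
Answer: $\frac{71}{5} \approx 14.2$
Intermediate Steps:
$O{\left(j,C \right)} = - \frac{C}{5} + \frac{j}{5}$ ($O{\left(j,C \right)} = \frac{j - C}{5} = - \frac{C}{5} + \frac{j}{5}$)
$- O{\left(-16 + 15,70 \right)} = - (\left(- \frac{1}{5}\right) 70 + \frac{-16 + 15}{5}) = - (-14 + \frac{1}{5} \left(-1\right)) = - (-14 - \frac{1}{5}) = \left(-1\right) \left(- \frac{71}{5}\right) = \frac{71}{5}$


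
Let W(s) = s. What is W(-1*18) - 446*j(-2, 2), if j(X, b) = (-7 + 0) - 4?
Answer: 4888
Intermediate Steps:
j(X, b) = -11 (j(X, b) = -7 - 4 = -11)
W(-1*18) - 446*j(-2, 2) = -1*18 - 446*(-11) = -18 + 4906 = 4888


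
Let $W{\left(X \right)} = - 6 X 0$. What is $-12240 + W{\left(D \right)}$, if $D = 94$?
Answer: $-12240$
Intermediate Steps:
$W{\left(X \right)} = 0$
$-12240 + W{\left(D \right)} = -12240 + 0 = -12240$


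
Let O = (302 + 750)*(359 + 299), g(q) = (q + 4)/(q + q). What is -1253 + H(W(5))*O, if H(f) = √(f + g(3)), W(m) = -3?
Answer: -1253 + 346108*I*√66/3 ≈ -1253.0 + 9.3727e+5*I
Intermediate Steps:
g(q) = (4 + q)/(2*q) (g(q) = (4 + q)/((2*q)) = (4 + q)*(1/(2*q)) = (4 + q)/(2*q))
H(f) = √(7/6 + f) (H(f) = √(f + (½)*(4 + 3)/3) = √(f + (½)*(⅓)*7) = √(f + 7/6) = √(7/6 + f))
O = 692216 (O = 1052*658 = 692216)
-1253 + H(W(5))*O = -1253 + (√(42 + 36*(-3))/6)*692216 = -1253 + (√(42 - 108)/6)*692216 = -1253 + (√(-66)/6)*692216 = -1253 + ((I*√66)/6)*692216 = -1253 + (I*√66/6)*692216 = -1253 + 346108*I*√66/3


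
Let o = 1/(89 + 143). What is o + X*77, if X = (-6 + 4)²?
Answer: 71457/232 ≈ 308.00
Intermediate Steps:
o = 1/232 ≈ 0.0043103
X = 4 (X = (-2)² = 4)
o + X*77 = 1/232 + 4*77 = 1/232 + 308 = 71457/232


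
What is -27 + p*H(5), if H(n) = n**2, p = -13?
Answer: -352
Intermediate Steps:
-27 + p*H(5) = -27 - 13*5**2 = -27 - 13*25 = -27 - 325 = -352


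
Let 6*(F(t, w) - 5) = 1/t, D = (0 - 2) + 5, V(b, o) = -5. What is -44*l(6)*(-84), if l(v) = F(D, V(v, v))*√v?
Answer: 56056*√6/3 ≈ 45770.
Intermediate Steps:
D = 3 (D = -2 + 5 = 3)
F(t, w) = 5 + 1/(6*t)
l(v) = 91*√v/18 (l(v) = (5 + (⅙)/3)*√v = (5 + (⅙)*(⅓))*√v = (5 + 1/18)*√v = 91*√v/18)
-44*l(6)*(-84) = -2002*√6/9*(-84) = 56056*√6/3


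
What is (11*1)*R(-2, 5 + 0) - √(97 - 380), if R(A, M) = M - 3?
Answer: 22 - I*√283 ≈ 22.0 - 16.823*I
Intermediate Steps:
R(A, M) = -3 + M
(11*1)*R(-2, 5 + 0) - √(97 - 380) = (11*1)*(-3 + (5 + 0)) - √(97 - 380) = 11*(-3 + 5) - √(-283) = 11*2 - I*√283 = 22 - I*√283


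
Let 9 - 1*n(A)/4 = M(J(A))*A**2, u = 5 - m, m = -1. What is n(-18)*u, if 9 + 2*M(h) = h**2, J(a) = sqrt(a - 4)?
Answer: 120744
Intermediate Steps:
J(a) = sqrt(-4 + a)
M(h) = -9/2 + h**2/2
u = 6 (u = 5 - 1*(-1) = 5 + 1 = 6)
n(A) = 36 - 4*A**2*(-13/2 + A/2) (n(A) = 36 - 4*(-9/2 + (sqrt(-4 + A))**2/2)*A**2 = 36 - 4*(-9/2 + (-4 + A)/2)*A**2 = 36 - 4*(-9/2 + (-2 + A/2))*A**2 = 36 - 4*(-13/2 + A/2)*A**2 = 36 - 4*A**2*(-13/2 + A/2))
n(-18)*u = (36 + 2*(-18)**2*(13 - 1*(-18)))*6 = (36 + 2*324*(13 + 18))*6 = (36 + 2*324*31)*6 = (36 + 20088)*6 = 20124*6 = 120744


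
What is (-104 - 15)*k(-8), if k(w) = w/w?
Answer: -119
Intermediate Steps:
k(w) = 1
(-104 - 15)*k(-8) = (-104 - 15)*1 = -119*1 = -119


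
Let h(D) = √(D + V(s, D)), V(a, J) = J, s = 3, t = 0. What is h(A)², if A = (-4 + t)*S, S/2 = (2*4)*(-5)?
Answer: 640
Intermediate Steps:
S = -80 (S = 2*((2*4)*(-5)) = 2*(8*(-5)) = 2*(-40) = -80)
A = 320 (A = (-4 + 0)*(-80) = -4*(-80) = 320)
h(D) = √2*√D (h(D) = √(D + D) = √(2*D) = √2*√D)
h(A)² = (√2*√320)² = (√2*(8*√5))² = (8*√10)² = 640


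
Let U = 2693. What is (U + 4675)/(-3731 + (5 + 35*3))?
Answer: -2456/1207 ≈ -2.0348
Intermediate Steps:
(U + 4675)/(-3731 + (5 + 35*3)) = (2693 + 4675)/(-3731 + (5 + 35*3)) = 7368/(-3731 + (5 + 105)) = 7368/(-3731 + 110) = 7368/(-3621) = 7368*(-1/3621) = -2456/1207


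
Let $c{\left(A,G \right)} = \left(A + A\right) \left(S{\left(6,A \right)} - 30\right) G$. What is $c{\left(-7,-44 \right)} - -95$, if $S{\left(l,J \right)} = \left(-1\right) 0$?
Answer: $-18385$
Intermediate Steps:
$S{\left(l,J \right)} = 0$
$c{\left(A,G \right)} = - 60 A G$ ($c{\left(A,G \right)} = \left(A + A\right) \left(0 - 30\right) G = 2 A \left(-30\right) G = - 60 A G$)
$c{\left(-7,-44 \right)} - -95 = \left(-60\right) \left(-7\right) \left(-44\right) - -95 = -18480 + \left(108 - 13\right) = -18480 + 95 = -18385$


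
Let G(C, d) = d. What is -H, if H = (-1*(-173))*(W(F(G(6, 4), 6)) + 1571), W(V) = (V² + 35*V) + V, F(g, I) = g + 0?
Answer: -299463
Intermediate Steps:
F(g, I) = g
W(V) = V² + 36*V
H = 299463 (H = (-1*(-173))*(4*(36 + 4) + 1571) = 173*(4*40 + 1571) = 173*(160 + 1571) = 173*1731 = 299463)
-H = -1*299463 = -299463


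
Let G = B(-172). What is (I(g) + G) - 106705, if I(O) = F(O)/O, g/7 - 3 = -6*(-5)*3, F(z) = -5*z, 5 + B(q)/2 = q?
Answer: -107064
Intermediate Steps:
B(q) = -10 + 2*q
G = -354 (G = -10 + 2*(-172) = -10 - 344 = -354)
g = 651 (g = 21 + 7*(-6*(-5)*3) = 21 + 7*(30*3) = 21 + 7*90 = 21 + 630 = 651)
I(O) = -5 (I(O) = (-5*O)/O = -5)
(I(g) + G) - 106705 = (-5 - 354) - 106705 = -359 - 106705 = -107064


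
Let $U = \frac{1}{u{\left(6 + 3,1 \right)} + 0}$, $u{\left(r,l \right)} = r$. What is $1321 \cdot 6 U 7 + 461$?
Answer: $\frac{19877}{3} \approx 6625.7$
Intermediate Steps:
$U = \frac{1}{9}$ ($U = \frac{1}{\left(6 + 3\right) + 0} = \frac{1}{9 + 0} = \frac{1}{9} \approx 0.11111$)
$1321 \cdot 6 U 7 + 461 = 1321 \cdot 6 \cdot \frac{1}{9} \cdot 7 + 461 = 1321 \cdot \frac{2}{3} \cdot 7 + 461 = 1321 \cdot \frac{14}{3} + 461 = \frac{18494}{3} + 461 = \frac{19877}{3}$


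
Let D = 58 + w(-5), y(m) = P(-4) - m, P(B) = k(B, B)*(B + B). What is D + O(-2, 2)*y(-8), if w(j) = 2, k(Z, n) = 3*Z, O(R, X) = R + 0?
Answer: -148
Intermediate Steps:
O(R, X) = R
P(B) = 6*B² (P(B) = (3*B)*(B + B) = (3*B)*(2*B) = 6*B²)
y(m) = 96 - m (y(m) = 6*(-4)² - m = 6*16 - m = 96 - m)
D = 60 (D = 58 + 2 = 60)
D + O(-2, 2)*y(-8) = 60 - 2*(96 - 1*(-8)) = 60 - 2*(96 + 8) = 60 - 2*104 = 60 - 208 = -148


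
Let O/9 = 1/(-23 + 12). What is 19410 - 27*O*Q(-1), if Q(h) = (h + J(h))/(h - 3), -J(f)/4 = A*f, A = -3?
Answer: 857199/44 ≈ 19482.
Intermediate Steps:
J(f) = 12*f (J(f) = -(-12)*f = 12*f)
Q(h) = 13*h/(-3 + h) (Q(h) = (h + 12*h)/(h - 3) = (13*h)/(-3 + h) = 13*h/(-3 + h))
O = -9/11 (O = 9/(-23 + 12) = 9/(-11) = 9*(-1/11) = -9/11 ≈ -0.81818)
19410 - 27*O*Q(-1) = 19410 - 27*(-9/11)*13*(-1)/(-3 - 1) = 19410 - (-243)*13*(-1)/(-4)/11 = 19410 - (-243)*13*(-1)*(-¼)/11 = 19410 - (-243)*13/(11*4) = 19410 - 1*(-3159/44) = 19410 + 3159/44 = 857199/44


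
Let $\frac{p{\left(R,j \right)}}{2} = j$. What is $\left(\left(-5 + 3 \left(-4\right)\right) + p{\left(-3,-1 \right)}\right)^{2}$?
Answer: $361$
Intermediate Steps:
$p{\left(R,j \right)} = 2 j$
$\left(\left(-5 + 3 \left(-4\right)\right) + p{\left(-3,-1 \right)}\right)^{2} = \left(\left(-5 + 3 \left(-4\right)\right) + 2 \left(-1\right)\right)^{2} = \left(\left(-5 - 12\right) - 2\right)^{2} = \left(-17 - 2\right)^{2} = \left(-19\right)^{2} = 361$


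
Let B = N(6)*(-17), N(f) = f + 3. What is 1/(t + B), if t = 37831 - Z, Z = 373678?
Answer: -1/336000 ≈ -2.9762e-6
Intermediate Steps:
t = -335847 (t = 37831 - 1*373678 = 37831 - 373678 = -335847)
N(f) = 3 + f
B = -153 (B = (3 + 6)*(-17) = 9*(-17) = -153)
1/(t + B) = 1/(-335847 - 153) = 1/(-336000) = -1/336000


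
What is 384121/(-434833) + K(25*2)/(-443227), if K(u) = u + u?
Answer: -170296281767/192729726091 ≈ -0.88360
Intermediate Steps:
K(u) = 2*u
384121/(-434833) + K(25*2)/(-443227) = 384121/(-434833) + (2*(25*2))/(-443227) = 384121*(-1/434833) + (2*50)*(-1/443227) = -384121/434833 + 100*(-1/443227) = -384121/434833 - 100/443227 = -170296281767/192729726091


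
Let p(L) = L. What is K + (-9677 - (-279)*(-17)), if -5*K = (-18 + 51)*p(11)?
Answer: -72463/5 ≈ -14493.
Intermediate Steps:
K = -363/5 (K = -(-18 + 51)*11/5 = -33*11/5 = -⅕*363 = -363/5 ≈ -72.600)
K + (-9677 - (-279)*(-17)) = -363/5 + (-9677 - (-279)*(-17)) = -363/5 + (-9677 - 1*4743) = -363/5 + (-9677 - 4743) = -363/5 - 14420 = -72463/5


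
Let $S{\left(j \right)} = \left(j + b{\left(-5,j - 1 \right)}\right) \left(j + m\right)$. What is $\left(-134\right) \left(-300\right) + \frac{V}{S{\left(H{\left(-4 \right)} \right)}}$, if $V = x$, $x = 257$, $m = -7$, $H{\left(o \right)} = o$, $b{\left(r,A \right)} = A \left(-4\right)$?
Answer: $\frac{7074943}{176} \approx 40199.0$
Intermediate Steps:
$b{\left(r,A \right)} = - 4 A$
$S{\left(j \right)} = \left(-7 + j\right) \left(4 - 3 j\right)$ ($S{\left(j \right)} = \left(j - 4 \left(j - 1\right)\right) \left(j - 7\right) = \left(j - 4 \left(-1 + j\right)\right) \left(-7 + j\right) = \left(j - \left(-4 + 4 j\right)\right) \left(-7 + j\right) = \left(4 - 3 j\right) \left(-7 + j\right) = \left(-7 + j\right) \left(4 - 3 j\right)$)
$V = 257$
$\left(-134\right) \left(-300\right) + \frac{V}{S{\left(H{\left(-4 \right)} \right)}} = \left(-134\right) \left(-300\right) + \frac{257}{-28 - 3 \left(-4\right)^{2} + 25 \left(-4\right)} = 40200 + \frac{257}{-28 - 48 - 100} = 40200 + \frac{257}{-176} = 40200 + 257 \left(- \frac{1}{176}\right) = 40200 - \frac{257}{176} = \frac{7074943}{176}$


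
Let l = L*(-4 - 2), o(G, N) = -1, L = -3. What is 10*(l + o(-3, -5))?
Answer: 170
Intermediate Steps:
l = 18 (l = -3*(-4 - 2) = -3*(-6) = 18)
10*(l + o(-3, -5)) = 10*(18 - 1) = 10*17 = 170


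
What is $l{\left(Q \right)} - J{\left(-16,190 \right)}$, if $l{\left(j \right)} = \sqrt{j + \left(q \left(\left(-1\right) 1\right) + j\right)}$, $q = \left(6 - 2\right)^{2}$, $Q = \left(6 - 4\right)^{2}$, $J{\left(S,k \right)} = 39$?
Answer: $-39 + 2 i \sqrt{2} \approx -39.0 + 2.8284 i$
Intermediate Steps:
$Q = 4$ ($Q = 2^{2} = 4$)
$q = 16$ ($q = 4^{2} = 16$)
$l{\left(j \right)} = \sqrt{-16 + 2 j}$ ($l{\left(j \right)} = \sqrt{j + \left(16 \left(\left(-1\right) 1\right) + j\right)} = \sqrt{j + \left(16 \left(-1\right) + j\right)} = \sqrt{j + \left(-16 + j\right)} = \sqrt{-16 + 2 j}$)
$l{\left(Q \right)} - J{\left(-16,190 \right)} = \sqrt{-16 + 2 \cdot 4} - 39 = \sqrt{-16 + 8} - 39 = \sqrt{-8} - 39 = 2 i \sqrt{2} - 39 = -39 + 2 i \sqrt{2}$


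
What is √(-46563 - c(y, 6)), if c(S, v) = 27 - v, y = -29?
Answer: 6*I*√1294 ≈ 215.83*I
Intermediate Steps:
√(-46563 - c(y, 6)) = √(-46563 - (27 - 1*6)) = √(-46563 - (27 - 6)) = √(-46563 - 1*21) = √(-46563 - 21) = √(-46584) = 6*I*√1294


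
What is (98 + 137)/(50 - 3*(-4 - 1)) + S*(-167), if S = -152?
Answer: 330039/13 ≈ 25388.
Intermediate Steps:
(98 + 137)/(50 - 3*(-4 - 1)) + S*(-167) = (98 + 137)/(50 - 3*(-4 - 1)) - 152*(-167) = 235/(50 - 3*(-5)) + 25384 = 235/(50 + 15) + 25384 = 235/65 + 25384 = 235*(1/65) + 25384 = 47/13 + 25384 = 330039/13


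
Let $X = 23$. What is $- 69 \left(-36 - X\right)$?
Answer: $4071$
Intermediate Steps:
$- 69 \left(-36 - X\right) = - 69 \left(-36 - 23\right) = \left(-69\right) \left(-59\right) = 4071$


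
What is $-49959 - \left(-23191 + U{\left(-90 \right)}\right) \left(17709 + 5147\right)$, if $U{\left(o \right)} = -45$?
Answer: $531032057$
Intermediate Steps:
$-49959 - \left(-23191 + U{\left(-90 \right)}\right) \left(17709 + 5147\right) = -49959 - \left(-23191 - 45\right) \left(17709 + 5147\right) = -49959 - \left(-23236\right) 22856 = -49959 - -531082016 = -49959 + 531082016 = 531032057$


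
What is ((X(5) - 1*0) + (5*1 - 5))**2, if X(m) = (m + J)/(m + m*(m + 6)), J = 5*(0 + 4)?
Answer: 25/144 ≈ 0.17361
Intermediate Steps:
J = 20 (J = 5*4 = 20)
X(m) = (20 + m)/(m + m*(6 + m)) (X(m) = (m + 20)/(m + m*(m + 6)) = (20 + m)/(m + m*(6 + m)))
((X(5) - 1*0) + (5*1 - 5))**2 = (((20 + 5)/(5*(7 + 5)) - 1*0) + (5*1 - 5))**2 = (((1/5)*25/12 + 0) + (5 - 5))**2 = (((1/5)*(1/12)*25 + 0) + 0)**2 = ((5/12 + 0) + 0)**2 = (5/12 + 0)**2 = (5/12)**2 = 25/144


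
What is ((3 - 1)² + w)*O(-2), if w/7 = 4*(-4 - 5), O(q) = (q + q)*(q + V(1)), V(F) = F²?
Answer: -992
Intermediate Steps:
O(q) = 2*q*(1 + q) (O(q) = (q + q)*(q + 1²) = (2*q)*(q + 1) = (2*q)*(1 + q) = 2*q*(1 + q))
w = -252 (w = 7*(4*(-4 - 5)) = 7*(4*(-9)) = 7*(-36) = -252)
((3 - 1)² + w)*O(-2) = ((3 - 1)² - 252)*(2*(-2)*(1 - 2)) = (2² - 252)*(2*(-2)*(-1)) = (4 - 252)*4 = -248*4 = -992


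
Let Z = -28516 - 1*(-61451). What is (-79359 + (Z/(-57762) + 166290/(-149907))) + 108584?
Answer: 84347544095375/2886309378 ≈ 29223.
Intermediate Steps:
Z = 32935 (Z = -28516 + 61451 = 32935)
(-79359 + (Z/(-57762) + 166290/(-149907))) + 108584 = (-79359 + (32935/(-57762) + 166290/(-149907))) + 108584 = (-79359 + (32935*(-1/57762) + 166290*(-1/149907))) + 108584 = (-79359 + (-32935/57762 - 55430/49969)) + 108584 = (-79359 - 4847476675/2886309378) + 108584 = -229059473405377/2886309378 + 108584 = 84347544095375/2886309378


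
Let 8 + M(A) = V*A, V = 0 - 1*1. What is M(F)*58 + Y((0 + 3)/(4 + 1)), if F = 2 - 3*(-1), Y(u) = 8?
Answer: -746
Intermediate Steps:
V = -1 (V = 0 - 1 = -1)
F = 5 (F = 2 + 3 = 5)
M(A) = -8 - A
M(F)*58 + Y((0 + 3)/(4 + 1)) = (-8 - 1*5)*58 + 8 = (-8 - 5)*58 + 8 = -13*58 + 8 = -754 + 8 = -746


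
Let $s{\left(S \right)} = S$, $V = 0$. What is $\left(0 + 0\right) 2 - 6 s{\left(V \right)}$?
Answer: $0$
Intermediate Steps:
$\left(0 + 0\right) 2 - 6 s{\left(V \right)} = \left(0 + 0\right) 2 - 0 = 0 \cdot 2 + 0 = 0 + 0 = 0$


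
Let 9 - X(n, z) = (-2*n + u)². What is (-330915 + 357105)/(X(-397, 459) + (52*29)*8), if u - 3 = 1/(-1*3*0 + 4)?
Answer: -419040/9976553 ≈ -0.042002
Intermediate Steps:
u = 13/4 (u = 3 + 1/(-1*3*0 + 4) = 3 + 1/(-3*0 + 4) = 3 + 1/(0 + 4) = 3 + 1/4 = 3 + ¼ = 13/4 ≈ 3.2500)
X(n, z) = 9 - (13/4 - 2*n)² (X(n, z) = 9 - (-2*n + 13/4)² = 9 - (13/4 - 2*n)²)
(-330915 + 357105)/(X(-397, 459) + (52*29)*8) = (-330915 + 357105)/((9 - (-13 + 8*(-397))²/16) + (52*29)*8) = 26190/((9 - (-13 - 3176)²/16) + 1508*8) = 26190/((9 - 1/16*(-3189)²) + 12064) = 26190/((9 - 1/16*10169721) + 12064) = 26190/((9 - 10169721/16) + 12064) = 26190/(-10169577/16 + 12064) = 26190/(-9976553/16) = 26190*(-16/9976553) = -419040/9976553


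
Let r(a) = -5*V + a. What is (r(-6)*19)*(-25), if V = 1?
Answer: 5225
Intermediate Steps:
r(a) = -5 + a (r(a) = -5*1 + a = -5 + a)
(r(-6)*19)*(-25) = ((-5 - 6)*19)*(-25) = -11*19*(-25) = -209*(-25) = 5225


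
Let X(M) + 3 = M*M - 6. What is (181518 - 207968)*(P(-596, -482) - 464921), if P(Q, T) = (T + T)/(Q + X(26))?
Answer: 873123889750/71 ≈ 1.2298e+10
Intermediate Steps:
X(M) = -9 + M² (X(M) = -3 + (M*M - 6) = -3 + (M² - 6) = -3 + (-6 + M²) = -9 + M²)
P(Q, T) = 2*T/(667 + Q) (P(Q, T) = (T + T)/(Q + (-9 + 26²)) = (2*T)/(Q + (-9 + 676)) = (2*T)/(Q + 667) = (2*T)/(667 + Q) = 2*T/(667 + Q))
(181518 - 207968)*(P(-596, -482) - 464921) = (181518 - 207968)*(2*(-482)/(667 - 596) - 464921) = -26450*(2*(-482)/71 - 464921) = -26450*(2*(-482)*(1/71) - 464921) = -26450*(-964/71 - 464921) = -26450*(-33010355/71) = 873123889750/71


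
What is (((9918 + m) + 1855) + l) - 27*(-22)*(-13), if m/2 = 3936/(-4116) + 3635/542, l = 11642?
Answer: 1459780458/92953 ≈ 15705.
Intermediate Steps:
m = 1069029/92953 (m = 2*(3936/(-4116) + 3635/542) = 2*(3936*(-1/4116) + 3635*(1/542)) = 2*(-328/343 + 3635/542) = 2*(1069029/185906) = 1069029/92953 ≈ 11.501)
(((9918 + m) + 1855) + l) - 27*(-22)*(-13) = (((9918 + 1069029/92953) + 1855) + 11642) - 27*(-22)*(-13) = ((922976883/92953 + 1855) + 11642) + 594*(-13) = (1095404698/92953 + 11642) - 7722 = 2177563524/92953 - 7722 = 1459780458/92953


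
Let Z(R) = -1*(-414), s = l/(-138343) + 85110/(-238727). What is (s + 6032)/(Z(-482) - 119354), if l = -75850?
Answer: -1346083972539/26541468522955 ≈ -0.050716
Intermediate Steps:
s = 171164060/892600253 (s = -75850/(-138343) + 85110/(-238727) = -75850*(-1/138343) + 85110*(-1/238727) = 2050/3739 - 85110/238727 = 171164060/892600253 ≈ 0.19176)
Z(R) = 414
(s + 6032)/(Z(-482) - 119354) = (171164060/892600253 + 6032)/(414 - 119354) = (5384335890156/892600253)/(-118940) = (5384335890156/892600253)*(-1/118940) = -1346083972539/26541468522955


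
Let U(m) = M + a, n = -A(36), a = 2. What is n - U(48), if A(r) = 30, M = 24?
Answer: -56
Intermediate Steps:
n = -30 (n = -1*30 = -30)
U(m) = 26 (U(m) = 24 + 2 = 26)
n - U(48) = -30 - 1*26 = -30 - 26 = -56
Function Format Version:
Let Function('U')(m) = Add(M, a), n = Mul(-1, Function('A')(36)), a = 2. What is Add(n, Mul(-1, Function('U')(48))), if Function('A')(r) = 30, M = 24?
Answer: -56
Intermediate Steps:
n = -30 (n = Mul(-1, 30) = -30)
Function('U')(m) = 26 (Function('U')(m) = Add(24, 2) = 26)
Add(n, Mul(-1, Function('U')(48))) = Add(-30, Mul(-1, 26)) = Add(-30, -26) = -56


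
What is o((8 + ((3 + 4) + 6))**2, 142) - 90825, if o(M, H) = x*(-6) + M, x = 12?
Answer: -90456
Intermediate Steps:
o(M, H) = -72 + M (o(M, H) = 12*(-6) + M = -72 + M)
o((8 + ((3 + 4) + 6))**2, 142) - 90825 = (-72 + (8 + ((3 + 4) + 6))**2) - 90825 = (-72 + (8 + (7 + 6))**2) - 90825 = (-72 + (8 + 13)**2) - 90825 = (-72 + 21**2) - 90825 = (-72 + 441) - 90825 = 369 - 90825 = -90456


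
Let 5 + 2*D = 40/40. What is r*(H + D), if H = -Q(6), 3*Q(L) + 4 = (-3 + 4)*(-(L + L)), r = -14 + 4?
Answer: -100/3 ≈ -33.333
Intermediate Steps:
D = -2 (D = -5/2 + (40/40)/2 = -5/2 + (40*(1/40))/2 = -5/2 + (½)*1 = -5/2 + ½ = -2)
r = -10
Q(L) = -4/3 - 2*L/3 (Q(L) = -4/3 + ((-3 + 4)*(-(L + L)))/3 = -4/3 + (1*(-2*L))/3 = -4/3 + (-2*L)/3 = -4/3 - 2*L/3)
H = 16/3 (H = -(-4/3 - ⅔*6) = -(-4/3 - 4) = -1*(-16/3) = 16/3 ≈ 5.3333)
r*(H + D) = -10*(16/3 - 2) = -10*10/3 = -100/3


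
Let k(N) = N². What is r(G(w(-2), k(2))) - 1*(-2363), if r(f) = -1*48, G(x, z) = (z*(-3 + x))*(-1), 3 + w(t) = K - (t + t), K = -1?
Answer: 2315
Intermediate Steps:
w(t) = -4 - 2*t (w(t) = -3 + (-1 - (t + t)) = -3 + (-1 - 2*t) = -4 - 2*t)
G(x, z) = -z*(-3 + x)
r(f) = -48
r(G(w(-2), k(2))) - 1*(-2363) = -48 - 1*(-2363) = -48 + 2363 = 2315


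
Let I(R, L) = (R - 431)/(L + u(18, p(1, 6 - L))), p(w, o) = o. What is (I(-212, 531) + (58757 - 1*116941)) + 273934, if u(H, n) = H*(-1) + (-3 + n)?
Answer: 3236893/15 ≈ 2.1579e+5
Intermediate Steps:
u(H, n) = -3 + n - H (u(H, n) = -H + (-3 + n) = -3 + n - H)
I(R, L) = 431/15 - R/15 (I(R, L) = (R - 431)/(L + (-3 + (6 - L) - 1*18)) = (-431 + R)/(L + (-3 + (6 - L) - 18)) = (-431 + R)/(L + (-15 - L)) = (-431 + R)/(-15) = (-431 + R)*(-1/15) = 431/15 - R/15)
(I(-212, 531) + (58757 - 1*116941)) + 273934 = ((431/15 - 1/15*(-212)) + (58757 - 1*116941)) + 273934 = ((431/15 + 212/15) + (58757 - 116941)) + 273934 = (643/15 - 58184) + 273934 = -872117/15 + 273934 = 3236893/15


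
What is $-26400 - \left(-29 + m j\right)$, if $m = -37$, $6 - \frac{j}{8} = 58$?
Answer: $-41763$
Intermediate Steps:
$j = -416$ ($j = 48 - 464 = -416$)
$-26400 - \left(-29 + m j\right) = -26400 - \left(-29 - -15392\right) = -26400 - \left(-29 + 15392\right) = -26400 - 15363 = -41763$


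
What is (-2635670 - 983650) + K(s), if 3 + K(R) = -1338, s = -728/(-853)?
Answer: -3620661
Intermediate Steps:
s = 728/853 (s = -728*(-1/853) = 728/853 ≈ 0.85346)
K(R) = -1341 (K(R) = -3 - 1338 = -1341)
(-2635670 - 983650) + K(s) = (-2635670 - 983650) - 1341 = -3619320 - 1341 = -3620661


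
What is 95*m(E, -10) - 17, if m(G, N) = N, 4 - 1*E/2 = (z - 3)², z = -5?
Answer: -967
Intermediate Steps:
E = -120 (E = 8 - 2*(-5 - 3)² = 8 - 2*(-8)² = 8 - 2*64 = 8 - 128 = -120)
95*m(E, -10) - 17 = 95*(-10) - 17 = -950 - 17 = -967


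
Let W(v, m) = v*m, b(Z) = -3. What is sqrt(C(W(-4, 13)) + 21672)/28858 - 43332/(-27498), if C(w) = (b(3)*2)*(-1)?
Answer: 7222/4583 + sqrt(21678)/28858 ≈ 1.5809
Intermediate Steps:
W(v, m) = m*v
C(w) = 6 (C(w) = -3*2*(-1) = -6*(-1) = 6)
sqrt(C(W(-4, 13)) + 21672)/28858 - 43332/(-27498) = sqrt(6 + 21672)/28858 - 43332/(-27498) = sqrt(21678)*(1/28858) - 43332*(-1/27498) = sqrt(21678)/28858 + 7222/4583 = 7222/4583 + sqrt(21678)/28858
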